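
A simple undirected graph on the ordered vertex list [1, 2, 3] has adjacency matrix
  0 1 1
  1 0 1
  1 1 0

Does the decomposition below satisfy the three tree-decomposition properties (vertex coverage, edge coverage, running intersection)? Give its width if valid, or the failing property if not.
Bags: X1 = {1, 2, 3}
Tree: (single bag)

Yes; width 2.

Vertex coverage: the bags together contain {1, 2, 3}, the full vertex set. Edge coverage: each edge of G has both endpoints in at least one bag. Running intersection: for every vertex, the bags containing it form a connected subtree. All three properties hold, so this is a valid tree decomposition of width max|bag| − 1 = 2, and hence tw(G) ≤ 2.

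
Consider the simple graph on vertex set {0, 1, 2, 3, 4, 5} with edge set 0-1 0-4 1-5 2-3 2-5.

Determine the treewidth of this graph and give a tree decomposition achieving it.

Each bag holds 2 vertices, so the decomposition has width 1, which upper-bounds the treewidth. G has an edge, so its treewidth is at least 1. Hence tw(G) = 1 exactly.

Treewidth 1.
One optimal decomposition is:
Bags: B1 = {2, 3}  B2 = {2, 5}  B3 = {1, 5}  B4 = {0, 1}  B5 = {0, 4}
Tree: B1–B2, B2–B3, B3–B4, B4–B5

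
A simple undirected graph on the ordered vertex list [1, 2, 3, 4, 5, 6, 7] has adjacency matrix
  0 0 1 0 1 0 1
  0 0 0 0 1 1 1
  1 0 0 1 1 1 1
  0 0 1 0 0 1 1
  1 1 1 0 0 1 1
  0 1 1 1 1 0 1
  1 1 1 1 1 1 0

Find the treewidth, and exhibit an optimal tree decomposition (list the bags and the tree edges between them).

Every bag has size at most 4, so the width is 4 − 1 = 3 and tw(G) ≤ 3. Conversely, {2, 5, 6, 7} is a clique of size 4, and the vertices of any clique must share a bag in every tree decomposition; so some bag has ≥ 4 vertices and tw(G) ≥ 3. Hence tw(G) = 3 exactly.

Treewidth 3.
One such decomposition:
Bags: B1 = {2, 5, 6, 7}  B2 = {3, 5, 6, 7}  B3 = {3, 4, 6, 7}  B4 = {1, 3, 5, 7}
Tree: B1–B2, B2–B3, B2–B4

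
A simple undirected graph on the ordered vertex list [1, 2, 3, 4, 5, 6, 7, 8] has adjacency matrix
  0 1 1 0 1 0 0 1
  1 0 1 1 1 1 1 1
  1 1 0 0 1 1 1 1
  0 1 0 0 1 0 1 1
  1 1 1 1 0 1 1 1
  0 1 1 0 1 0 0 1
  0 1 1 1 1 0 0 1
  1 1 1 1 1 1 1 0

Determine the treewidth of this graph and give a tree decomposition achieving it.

Treewidth 4.
One such decomposition:
Bags: B1 = {2, 3, 5, 6, 8}  B2 = {2, 3, 5, 7, 8}  B3 = {1, 2, 3, 5, 8}  B4 = {2, 4, 5, 7, 8}
Tree: B1–B2, B1–B3, B2–B4

Every bag has size at most 5, so the width is 5 − 1 = 4 and tw(G) ≤ 4. For the lower bound, the 5 vertices {1, 2, 3, 5, 8} are pairwise adjacent, and any tree decomposition puts a clique entirely inside one bag — forcing width ≥ 4. Hence tw(G) = 4 exactly.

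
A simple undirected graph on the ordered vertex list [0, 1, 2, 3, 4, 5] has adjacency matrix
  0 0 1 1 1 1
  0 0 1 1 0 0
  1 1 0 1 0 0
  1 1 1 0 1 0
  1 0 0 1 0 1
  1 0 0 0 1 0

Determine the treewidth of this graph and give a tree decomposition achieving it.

Treewidth 2.
One optimal decomposition is:
Bags: B1 = {0, 2, 3}  B2 = {0, 3, 4}  B3 = {0, 4, 5}  B4 = {1, 2, 3}
Tree: B1–B2, B2–B3, B1–B4

Each bag holds 3 vertices, so the decomposition has width 2, which upper-bounds the treewidth. For the lower bound, the 3 vertices {0, 2, 3} are pairwise adjacent, and any tree decomposition puts a clique entirely inside one bag — forcing width ≥ 2. Combining the bounds, tw(G) = 2.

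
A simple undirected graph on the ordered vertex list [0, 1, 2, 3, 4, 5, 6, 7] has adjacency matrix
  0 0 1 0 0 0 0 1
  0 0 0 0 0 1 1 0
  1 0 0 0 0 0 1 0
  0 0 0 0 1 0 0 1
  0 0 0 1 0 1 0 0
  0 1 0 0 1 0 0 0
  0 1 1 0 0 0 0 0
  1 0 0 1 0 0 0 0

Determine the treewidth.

A width-2 tree decomposition is:
Bags: B1 = {1, 5, 6}  B2 = {4, 5, 6}  B3 = {3, 4, 6}  B4 = {3, 6, 7}  B5 = {0, 6, 7}  B6 = {0, 2, 6}
Tree: B1–B2, B2–B3, B3–B4, B4–B5, B5–B6
Every bag has size at most 3, so the width is 3 − 1 = 2 and tw(G) ≤ 2. Since 6–1–5–4–3–7–0–2–6 is a cycle in G, G is not acyclic. Forests are exactly the graphs of treewidth ≤ 1, so tw(G) ≥ 2. Therefore the treewidth is 2.

2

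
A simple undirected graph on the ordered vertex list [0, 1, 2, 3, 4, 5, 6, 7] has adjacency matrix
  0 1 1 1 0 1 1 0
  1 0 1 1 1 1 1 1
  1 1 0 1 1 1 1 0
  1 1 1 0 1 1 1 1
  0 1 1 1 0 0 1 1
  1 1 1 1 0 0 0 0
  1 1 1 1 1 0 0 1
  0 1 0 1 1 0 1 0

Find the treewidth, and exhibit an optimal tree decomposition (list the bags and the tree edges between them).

Treewidth 4.
One optimal decomposition is:
Bags: B1 = {1, 3, 4, 6, 7}  B2 = {1, 2, 3, 4, 6}  B3 = {0, 1, 2, 3, 6}  B4 = {0, 1, 2, 3, 5}
Tree: B1–B2, B2–B3, B3–B4

The largest bag has 5 vertices, giving width 4; this decomposition certifies tw(G) ≤ 4. Conversely, {0, 1, 2, 3, 5} is a clique of size 5, and the vertices of any clique must share a bag in every tree decomposition; so some bag has ≥ 5 vertices and tw(G) ≥ 4. The upper and lower bounds meet at 4, so that is the treewidth.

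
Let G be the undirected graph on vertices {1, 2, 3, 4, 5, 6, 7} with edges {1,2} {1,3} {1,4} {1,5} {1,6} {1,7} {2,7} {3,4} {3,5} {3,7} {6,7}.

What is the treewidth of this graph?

A width-2 tree decomposition is:
Bags: B1 = {1, 6, 7}  B2 = {1, 3, 7}  B3 = {1, 2, 7}  B4 = {1, 3, 4}  B5 = {1, 3, 5}
Tree: B1–B2, B2–B3, B2–B4, B4–B5
Each bag holds 3 vertices, so the decomposition has width 2, which upper-bounds the treewidth. For the lower bound, the 3 vertices {1, 2, 7} are pairwise adjacent, and any tree decomposition puts a clique entirely inside one bag — forcing width ≥ 2. The upper and lower bounds meet at 2, so that is the treewidth.

2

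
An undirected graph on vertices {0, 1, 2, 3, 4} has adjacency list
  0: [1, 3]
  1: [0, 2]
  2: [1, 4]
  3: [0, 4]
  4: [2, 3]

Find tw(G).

2

A width-2 tree decomposition is:
Bags: B1 = {2, 3, 4}  B2 = {0, 2, 3}  B3 = {0, 1, 2}
Tree: B1–B2, B2–B3
Each bag holds 3 vertices, so the decomposition has width 2, which upper-bounds the treewidth. For the lower bound, G contains the cycle 2–4–3–0–1–2, so G is not a forest; only forests have treewidth ≤ 1, hence tw(G) ≥ 2. Hence tw(G) = 2 exactly.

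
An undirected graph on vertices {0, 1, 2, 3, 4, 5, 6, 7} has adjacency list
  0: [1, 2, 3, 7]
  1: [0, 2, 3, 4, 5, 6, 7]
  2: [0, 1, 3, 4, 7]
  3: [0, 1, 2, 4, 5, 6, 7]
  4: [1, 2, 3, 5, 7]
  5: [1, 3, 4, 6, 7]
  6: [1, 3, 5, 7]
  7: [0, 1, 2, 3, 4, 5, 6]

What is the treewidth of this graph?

A width-4 tree decomposition is:
Bags: B1 = {1, 3, 4, 5, 7}  B2 = {1, 2, 3, 4, 7}  B3 = {1, 3, 5, 6, 7}  B4 = {0, 1, 2, 3, 7}
Tree: B1–B2, B1–B3, B2–B4
Every bag has size at most 5, so the width is 5 − 1 = 4 and tw(G) ≤ 4. Conversely, {0, 1, 2, 3, 7} is a clique of size 5, and the vertices of any clique must share a bag in every tree decomposition; so some bag has ≥ 5 vertices and tw(G) ≥ 4. Combining the bounds, tw(G) = 4.

4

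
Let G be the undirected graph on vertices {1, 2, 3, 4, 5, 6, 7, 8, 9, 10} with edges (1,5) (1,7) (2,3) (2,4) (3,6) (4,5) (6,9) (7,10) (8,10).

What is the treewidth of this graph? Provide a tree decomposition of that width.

Treewidth 1.
One optimal decomposition is:
Bags: B1 = {6, 9}  B2 = {3, 6}  B3 = {2, 3}  B4 = {2, 4}  B5 = {4, 5}  B6 = {1, 5}  B7 = {1, 7}  B8 = {7, 10}  B9 = {8, 10}
Tree: B1–B2, B2–B3, B3–B4, B4–B5, B5–B6, B6–B7, B7–B8, B8–B9

Each bag holds 2 vertices, so the decomposition has width 1, which upper-bounds the treewidth. G has an edge, so its treewidth is at least 1. The upper and lower bounds meet at 1, so that is the treewidth.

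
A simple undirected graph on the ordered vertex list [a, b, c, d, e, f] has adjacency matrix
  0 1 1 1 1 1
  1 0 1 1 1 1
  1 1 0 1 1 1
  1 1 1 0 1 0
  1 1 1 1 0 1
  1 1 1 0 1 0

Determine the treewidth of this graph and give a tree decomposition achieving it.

Treewidth 4.
Bags: B1 = {a, b, c, e, f}  B2 = {a, b, c, d, e}
Tree: B1–B2

Each bag holds 5 vertices, so the decomposition has width 4, which upper-bounds the treewidth. On the other hand G contains the 5-clique {a, b, c, d, e}. A clique must lie in a single bag of any decomposition, so no decomposition can have width below 4. Therefore the treewidth is 4.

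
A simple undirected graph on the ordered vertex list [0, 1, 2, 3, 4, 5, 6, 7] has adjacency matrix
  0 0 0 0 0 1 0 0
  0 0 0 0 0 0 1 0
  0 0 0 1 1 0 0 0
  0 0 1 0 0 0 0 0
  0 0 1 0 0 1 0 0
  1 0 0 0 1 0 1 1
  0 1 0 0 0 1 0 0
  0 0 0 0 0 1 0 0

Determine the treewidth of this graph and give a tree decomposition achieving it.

Every bag has size at most 2, so the width is 2 − 1 = 1 and tw(G) ≤ 1. Any graph with an edge has treewidth ≥ 1, and G has the edge 4–2. The upper and lower bounds meet at 1, so that is the treewidth.

Treewidth 1.
One such decomposition:
Bags: B1 = {2, 4}  B2 = {4, 5}  B3 = {5, 7}  B4 = {5, 6}  B5 = {0, 5}  B6 = {2, 3}  B7 = {1, 6}
Tree: B1–B2, B2–B3, B2–B4, B4–B5, B1–B6, B4–B7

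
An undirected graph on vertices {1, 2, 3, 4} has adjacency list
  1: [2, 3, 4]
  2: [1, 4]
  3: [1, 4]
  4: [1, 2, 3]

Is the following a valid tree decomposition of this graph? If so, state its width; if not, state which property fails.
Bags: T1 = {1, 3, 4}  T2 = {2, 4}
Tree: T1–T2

A tree decomposition must satisfy three properties: every vertex lies in some bag; for every edge, both endpoints lie together in some bag; and for every vertex, the bags containing it form a connected subtree. Here edge (1,2) lies in no bag, so the decomposition is invalid.

No — edge (1,2) lies in no bag.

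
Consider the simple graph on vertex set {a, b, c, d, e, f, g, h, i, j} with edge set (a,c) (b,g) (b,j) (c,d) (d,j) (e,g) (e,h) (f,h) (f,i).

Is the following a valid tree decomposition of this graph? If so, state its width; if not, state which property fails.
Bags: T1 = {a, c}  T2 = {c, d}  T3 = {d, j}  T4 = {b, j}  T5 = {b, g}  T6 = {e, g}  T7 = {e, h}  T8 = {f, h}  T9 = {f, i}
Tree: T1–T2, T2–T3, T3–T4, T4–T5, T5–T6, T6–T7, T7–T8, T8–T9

Every vertex of G appears in some bag (union = {a, b, c, d, e, f, g, h, i, j}); every edge is covered by a bag; and for each vertex v the set of bags containing v is connected in the bag tree. The decomposition is therefore valid. The largest bag has 2 vertices, so the width is 1.

Yes; width 1.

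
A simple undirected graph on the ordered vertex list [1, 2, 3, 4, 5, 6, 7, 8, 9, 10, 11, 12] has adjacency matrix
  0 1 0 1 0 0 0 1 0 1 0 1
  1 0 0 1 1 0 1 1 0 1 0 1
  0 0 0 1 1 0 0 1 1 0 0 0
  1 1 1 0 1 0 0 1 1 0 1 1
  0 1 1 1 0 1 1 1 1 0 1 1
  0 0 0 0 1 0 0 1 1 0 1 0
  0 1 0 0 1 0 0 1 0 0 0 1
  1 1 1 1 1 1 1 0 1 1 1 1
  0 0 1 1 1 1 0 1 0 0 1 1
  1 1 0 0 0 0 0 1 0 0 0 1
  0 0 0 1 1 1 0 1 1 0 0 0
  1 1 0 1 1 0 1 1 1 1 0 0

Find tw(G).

A width-4 tree decomposition is:
Bags: B1 = {2, 4, 5, 8, 12}  B2 = {4, 5, 8, 9, 12}  B3 = {4, 5, 8, 9, 11}  B4 = {1, 2, 4, 8, 12}  B5 = {3, 4, 5, 8, 9}  B6 = {5, 6, 8, 9, 11}  B7 = {2, 5, 7, 8, 12}  B8 = {1, 2, 8, 10, 12}
Tree: B1–B2, B2–B3, B1–B4, B2–B5, B3–B6, B1–B7, B4–B8
Every bag has size at most 5, so the width is 5 − 1 = 4 and tw(G) ≤ 4. Conversely, {1, 2, 8, 10, 12} is a clique of size 5, and the vertices of any clique must share a bag in every tree decomposition; so some bag has ≥ 5 vertices and tw(G) ≥ 4. Combining the bounds, tw(G) = 4.

4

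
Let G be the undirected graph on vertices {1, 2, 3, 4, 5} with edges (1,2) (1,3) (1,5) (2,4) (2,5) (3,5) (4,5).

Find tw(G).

A width-2 tree decomposition is:
Bags: B1 = {1, 2, 5}  B2 = {2, 4, 5}  B3 = {1, 3, 5}
Tree: B1–B2, B1–B3
Every bag has size at most 3, so the width is 3 − 1 = 2 and tw(G) ≤ 2. Conversely, {1, 2, 5} is a clique of size 3, and the vertices of any clique must share a bag in every tree decomposition; so some bag has ≥ 3 vertices and tw(G) ≥ 2. Combining the bounds, tw(G) = 2.

2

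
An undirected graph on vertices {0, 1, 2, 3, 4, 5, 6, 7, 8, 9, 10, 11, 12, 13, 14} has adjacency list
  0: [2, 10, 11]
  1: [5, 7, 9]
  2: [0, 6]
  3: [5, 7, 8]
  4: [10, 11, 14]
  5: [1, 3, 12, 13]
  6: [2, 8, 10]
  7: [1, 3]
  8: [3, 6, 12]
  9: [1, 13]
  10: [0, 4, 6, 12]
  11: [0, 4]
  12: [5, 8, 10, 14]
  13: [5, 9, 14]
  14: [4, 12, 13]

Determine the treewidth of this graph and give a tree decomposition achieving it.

Treewidth 3.
One such decomposition:
Bags: B1 = {1, 3, 7, 9}  B2 = {1, 3, 5, 9}  B3 = {3, 5, 9, 13}  B4 = {3, 5, 8, 13}  B5 = {5, 8, 12, 13}  B6 = {8, 12, 13, 14}  B7 = {6, 8, 12, 14}  B8 = {6, 10, 12, 14}  B9 = {4, 6, 10, 14}  B10 = {2, 4, 6, 10}  B11 = {0, 2, 4, 10}  B12 = {0, 2, 4, 11}
Tree: B1–B2, B2–B3, B3–B4, B4–B5, B5–B6, B6–B7, B7–B8, B8–B9, B9–B10, B10–B11, B11–B12

Every bag has size at most 4, so the width is 4 − 1 = 3 and tw(G) ≤ 3. For the lower bound: the 4 vertex sets {1,7,9}, {3}, {5}, {8,12,13,14} are disjoint, each induces a connected subgraph, and every pair is joined by at least one edge of G. Contracting each set to a single vertex therefore yields K_{4} as a minor, and since treewidth is minor-monotone, tw(G) ≥ tw(K_{4}) = 3. Hence tw(G) = 3 exactly.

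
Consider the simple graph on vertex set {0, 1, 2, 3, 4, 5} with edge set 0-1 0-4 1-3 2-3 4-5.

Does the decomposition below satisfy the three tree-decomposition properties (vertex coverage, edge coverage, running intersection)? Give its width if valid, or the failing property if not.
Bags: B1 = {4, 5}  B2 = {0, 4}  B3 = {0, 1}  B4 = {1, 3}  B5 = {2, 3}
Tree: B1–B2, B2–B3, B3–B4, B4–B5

Yes; width 1.

Every vertex of G appears in some bag (union = {0, 1, 2, 3, 4, 5}); every edge is covered by a bag; and for each vertex v the set of bags containing v is connected in the bag tree. The decomposition is therefore valid. The largest bag has 2 vertices, so the width is 1.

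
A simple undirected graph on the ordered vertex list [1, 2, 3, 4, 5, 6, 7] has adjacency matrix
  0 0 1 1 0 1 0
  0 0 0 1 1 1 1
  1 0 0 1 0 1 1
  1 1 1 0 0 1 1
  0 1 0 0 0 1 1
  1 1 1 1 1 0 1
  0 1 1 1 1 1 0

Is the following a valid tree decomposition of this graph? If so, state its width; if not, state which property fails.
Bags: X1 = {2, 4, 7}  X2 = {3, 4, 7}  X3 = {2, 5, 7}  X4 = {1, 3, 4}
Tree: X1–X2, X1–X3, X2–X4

No — vertex 6 appears in no bag.

A tree decomposition must satisfy three properties: every vertex lies in some bag; for every edge, both endpoints lie together in some bag; and for every vertex, the bags containing it form a connected subtree. Here vertex 6 appears in no bag, so the decomposition is invalid.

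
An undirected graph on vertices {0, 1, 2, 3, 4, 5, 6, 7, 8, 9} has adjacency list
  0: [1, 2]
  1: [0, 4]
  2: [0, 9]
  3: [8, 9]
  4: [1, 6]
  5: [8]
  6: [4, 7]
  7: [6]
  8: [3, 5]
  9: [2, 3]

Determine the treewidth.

A width-1 tree decomposition is:
Bags: B1 = {5, 8}  B2 = {3, 8}  B3 = {3, 9}  B4 = {2, 9}  B5 = {0, 2}  B6 = {0, 1}  B7 = {1, 4}  B8 = {4, 6}  B9 = {6, 7}
Tree: B1–B2, B2–B3, B3–B4, B4–B5, B5–B6, B6–B7, B7–B8, B8–B9
Every bag has size at most 2, so the width is 2 − 1 = 1 and tw(G) ≤ 1. G has an edge, so its treewidth is at least 1. The upper and lower bounds meet at 1, so that is the treewidth.

1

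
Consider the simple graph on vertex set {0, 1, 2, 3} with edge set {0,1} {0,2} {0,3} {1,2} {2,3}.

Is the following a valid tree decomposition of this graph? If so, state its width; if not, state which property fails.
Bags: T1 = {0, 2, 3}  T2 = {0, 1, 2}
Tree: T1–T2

Every vertex of G appears in some bag (union = {0, 1, 2, 3}); every edge is covered by a bag; and for each vertex v the set of bags containing v is connected in the bag tree. The decomposition is therefore valid. The largest bag has 3 vertices, so the width is 2.

Yes; width 2.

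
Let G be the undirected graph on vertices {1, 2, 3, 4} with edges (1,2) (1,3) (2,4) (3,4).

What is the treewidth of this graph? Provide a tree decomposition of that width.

Treewidth 2.
One optimal decomposition is:
Bags: B1 = {1, 3, 4}  B2 = {1, 2, 4}
Tree: B1–B2

The largest bag has 3 vertices, giving width 2; this decomposition certifies tw(G) ≤ 2. Since 4–3–1–2–4 is a cycle in G, G is not acyclic. Forests are exactly the graphs of treewidth ≤ 1, so tw(G) ≥ 2. Combining the bounds, tw(G) = 2.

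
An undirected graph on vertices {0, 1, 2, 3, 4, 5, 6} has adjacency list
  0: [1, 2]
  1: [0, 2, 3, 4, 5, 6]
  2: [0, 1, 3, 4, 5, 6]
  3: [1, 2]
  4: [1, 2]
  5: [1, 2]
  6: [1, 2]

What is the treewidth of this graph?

A width-2 tree decomposition is:
Bags: B1 = {1, 2, 6}  B2 = {1, 2, 4}  B3 = {1, 2, 3}  B4 = {1, 2, 5}  B5 = {0, 1, 2}
Tree: B1–B2, B1–B3, B2–B4, B2–B5
Each bag holds 3 vertices, so the decomposition has width 2, which upper-bounds the treewidth. Conversely, {0, 1, 2} is a clique of size 3, and the vertices of any clique must share a bag in every tree decomposition; so some bag has ≥ 3 vertices and tw(G) ≥ 2. Combining the bounds, tw(G) = 2.

2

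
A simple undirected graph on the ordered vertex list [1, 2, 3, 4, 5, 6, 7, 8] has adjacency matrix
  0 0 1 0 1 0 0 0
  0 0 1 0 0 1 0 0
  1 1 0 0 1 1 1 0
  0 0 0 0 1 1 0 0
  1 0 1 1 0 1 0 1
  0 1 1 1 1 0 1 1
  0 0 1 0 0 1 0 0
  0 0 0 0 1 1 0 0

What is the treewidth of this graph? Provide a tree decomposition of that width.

The largest bag has 3 vertices, giving width 2; this decomposition certifies tw(G) ≤ 2. On the other hand G contains the 3-clique {1, 3, 5}. A clique must lie in a single bag of any decomposition, so no decomposition can have width below 2. Combining the bounds, tw(G) = 2.

Treewidth 2.
One such decomposition:
Bags: B1 = {2, 3, 6}  B2 = {3, 5, 6}  B3 = {1, 3, 5}  B4 = {4, 5, 6}  B5 = {3, 6, 7}  B6 = {5, 6, 8}
Tree: B1–B2, B2–B3, B2–B4, B1–B5, B4–B6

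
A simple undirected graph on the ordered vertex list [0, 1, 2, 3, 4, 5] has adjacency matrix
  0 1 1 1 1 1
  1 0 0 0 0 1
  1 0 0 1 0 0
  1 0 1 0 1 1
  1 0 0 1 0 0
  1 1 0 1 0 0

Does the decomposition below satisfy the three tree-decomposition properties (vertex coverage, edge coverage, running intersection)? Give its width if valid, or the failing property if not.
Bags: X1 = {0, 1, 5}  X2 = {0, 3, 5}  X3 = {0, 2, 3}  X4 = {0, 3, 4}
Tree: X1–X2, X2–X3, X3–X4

Yes; width 2.

Checking the three conditions: (i) the bags cover all of {0, 1, 2, 3, 4, 5}; (ii) for each edge, some bag contains both endpoints; (iii) the bags containing any fixed vertex form a subtree. All hold, so the decomposition is valid with width 3 − 1 = 2.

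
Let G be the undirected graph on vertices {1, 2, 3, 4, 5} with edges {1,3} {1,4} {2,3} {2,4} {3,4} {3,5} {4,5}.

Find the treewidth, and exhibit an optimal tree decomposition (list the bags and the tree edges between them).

Treewidth 2.
One optimal decomposition is:
Bags: B1 = {3, 4, 5}  B2 = {1, 3, 4}  B3 = {2, 3, 4}
Tree: B1–B2, B1–B3

The largest bag has 3 vertices, giving width 2; this decomposition certifies tw(G) ≤ 2. Conversely, {1, 3, 4} is a clique of size 3, and the vertices of any clique must share a bag in every tree decomposition; so some bag has ≥ 3 vertices and tw(G) ≥ 2. The upper and lower bounds meet at 2, so that is the treewidth.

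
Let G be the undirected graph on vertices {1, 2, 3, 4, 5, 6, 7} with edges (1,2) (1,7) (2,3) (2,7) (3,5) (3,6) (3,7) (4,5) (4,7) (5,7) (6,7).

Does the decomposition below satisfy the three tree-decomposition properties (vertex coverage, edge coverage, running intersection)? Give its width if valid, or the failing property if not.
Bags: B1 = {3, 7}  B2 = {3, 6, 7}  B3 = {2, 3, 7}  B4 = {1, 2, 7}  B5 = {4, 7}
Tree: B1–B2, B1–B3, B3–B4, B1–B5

A tree decomposition must satisfy three properties: every vertex lies in some bag; for every edge, both endpoints lie together in some bag; and for every vertex, the bags containing it form a connected subtree. Here vertex 5 appears in no bag, so the decomposition is invalid.

No — vertex 5 appears in no bag.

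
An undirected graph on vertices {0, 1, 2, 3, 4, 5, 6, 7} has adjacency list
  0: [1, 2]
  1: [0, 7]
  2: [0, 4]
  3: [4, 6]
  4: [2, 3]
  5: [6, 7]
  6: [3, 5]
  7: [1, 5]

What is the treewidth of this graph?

A width-2 tree decomposition is:
Bags: B1 = {2, 3, 4}  B2 = {2, 3, 6}  B3 = {2, 5, 6}  B4 = {2, 5, 7}  B5 = {1, 2, 7}  B6 = {0, 1, 2}
Tree: B1–B2, B2–B3, B3–B4, B4–B5, B5–B6
The largest bag has 3 vertices, giving width 2; this decomposition certifies tw(G) ≤ 2. For the lower bound, G contains the cycle 2–4–3–6–5–7–1–0–2, so G is not a forest; only forests have treewidth ≤ 1, hence tw(G) ≥ 2. Hence tw(G) = 2 exactly.

2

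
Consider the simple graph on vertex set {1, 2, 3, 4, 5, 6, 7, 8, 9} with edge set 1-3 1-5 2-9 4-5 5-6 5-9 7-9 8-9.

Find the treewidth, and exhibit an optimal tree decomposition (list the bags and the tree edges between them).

Treewidth 1.
One optimal decomposition is:
Bags: B1 = {1, 5}  B2 = {5, 6}  B3 = {5, 9}  B4 = {4, 5}  B5 = {7, 9}  B6 = {1, 3}  B7 = {8, 9}  B8 = {2, 9}
Tree: B1–B2, B1–B3, B2–B4, B3–B5, B1–B6, B3–B7, B7–B8

Each bag holds 2 vertices, so the decomposition has width 1, which upper-bounds the treewidth. G has an edge, so its treewidth is at least 1. Hence tw(G) = 1 exactly.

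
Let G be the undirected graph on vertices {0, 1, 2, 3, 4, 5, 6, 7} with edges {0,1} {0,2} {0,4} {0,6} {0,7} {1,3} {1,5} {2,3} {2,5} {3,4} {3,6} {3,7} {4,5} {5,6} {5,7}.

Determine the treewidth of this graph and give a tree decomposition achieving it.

The largest bag has 4 vertices, giving width 3; this decomposition certifies tw(G) ≤ 3. For the lower bound: the 4 vertex sets {3,4}, {0,6}, {5}, {2} are disjoint, each induces a connected subgraph, and every pair is joined by at least one edge of G. Contracting each set to a single vertex therefore yields K_{4} as a minor, and since treewidth is minor-monotone, tw(G) ≥ tw(K_{4}) = 3. Hence tw(G) = 3 exactly.

Treewidth 3.
Bags: B1 = {0, 3, 4, 5}  B2 = {0, 3, 5, 6}  B3 = {0, 2, 3, 5}  B4 = {0, 3, 5, 7}  B5 = {0, 1, 3, 5}
Tree: B1–B2, B2–B3, B3–B4, B4–B5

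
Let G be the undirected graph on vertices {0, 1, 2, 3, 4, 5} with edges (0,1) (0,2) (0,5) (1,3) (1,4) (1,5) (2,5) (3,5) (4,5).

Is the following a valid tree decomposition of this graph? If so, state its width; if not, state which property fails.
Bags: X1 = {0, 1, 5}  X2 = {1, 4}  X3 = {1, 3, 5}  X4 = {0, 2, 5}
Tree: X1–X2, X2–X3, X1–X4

No — edge (5,4) lies in no bag.

A tree decomposition must satisfy three properties: every vertex lies in some bag; for every edge, both endpoints lie together in some bag; and for every vertex, the bags containing it form a connected subtree. Here edge (5,4) lies in no bag, so the decomposition is invalid.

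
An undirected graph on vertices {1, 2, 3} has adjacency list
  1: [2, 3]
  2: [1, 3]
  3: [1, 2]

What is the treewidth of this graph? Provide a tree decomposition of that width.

A single bag containing all 3 vertices is trivially a valid decomposition of width 2. Conversely, {1, 2, 3} is a clique of size 3, and the vertices of any clique must share a bag in every tree decomposition; so some bag has ≥ 3 vertices and tw(G) ≥ 2. The upper and lower bounds meet at 2, so that is the treewidth.

Treewidth 2.
Bags: B1 = {1, 2, 3}
Tree: (single bag)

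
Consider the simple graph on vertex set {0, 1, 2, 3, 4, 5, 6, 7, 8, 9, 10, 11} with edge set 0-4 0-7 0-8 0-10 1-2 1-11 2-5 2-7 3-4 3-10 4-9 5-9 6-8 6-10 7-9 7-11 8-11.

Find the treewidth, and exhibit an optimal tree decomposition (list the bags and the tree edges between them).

The largest bag has 4 vertices, giving width 3; this decomposition certifies tw(G) ≤ 3. For the lower bound: the 4 vertex sets {1,2,5}, {11}, {7}, {0,4,8,9} are disjoint, each induces a connected subgraph, and every pair is joined by at least one edge of G. Contracting each set to a single vertex therefore yields K_{4} as a minor, and since treewidth is minor-monotone, tw(G) ≥ tw(K_{4}) = 3. The upper and lower bounds meet at 3, so that is the treewidth.

Treewidth 3.
One such decomposition:
Bags: B1 = {1, 2, 5, 11}  B2 = {2, 5, 7, 11}  B3 = {5, 7, 9, 11}  B4 = {7, 8, 9, 11}  B5 = {0, 7, 8, 9}  B6 = {0, 4, 8, 9}  B7 = {0, 4, 6, 8}  B8 = {0, 4, 6, 10}  B9 = {3, 4, 6, 10}
Tree: B1–B2, B2–B3, B3–B4, B4–B5, B5–B6, B6–B7, B7–B8, B8–B9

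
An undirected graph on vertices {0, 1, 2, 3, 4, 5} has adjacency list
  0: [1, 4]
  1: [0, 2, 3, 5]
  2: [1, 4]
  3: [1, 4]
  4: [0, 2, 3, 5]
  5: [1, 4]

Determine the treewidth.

2

A width-2 tree decomposition is:
Bags: B1 = {0, 1, 4}  B2 = {1, 2, 4}  B3 = {1, 4, 5}  B4 = {1, 3, 4}
Tree: B1–B2, B2–B3, B3–B4
Every bag has size at most 3, so the width is 3 − 1 = 2 and tw(G) ≤ 2. The edges 4–0–1–2–4 form a cycle, so G is not a tree and its treewidth is at least 2. The upper and lower bounds meet at 2, so that is the treewidth.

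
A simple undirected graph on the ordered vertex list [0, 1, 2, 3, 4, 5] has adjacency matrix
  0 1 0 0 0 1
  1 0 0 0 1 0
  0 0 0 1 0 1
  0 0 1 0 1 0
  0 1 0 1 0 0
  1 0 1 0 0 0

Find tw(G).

A width-2 tree decomposition is:
Bags: B1 = {0, 2, 5}  B2 = {0, 1, 2}  B3 = {1, 2, 4}  B4 = {2, 3, 4}
Tree: B1–B2, B2–B3, B3–B4
Every bag has size at most 3, so the width is 3 − 1 = 2 and tw(G) ≤ 2. The edges 2–5–0–1–4–3–2 form a cycle, so G is not a tree and its treewidth is at least 2. Combining the bounds, tw(G) = 2.

2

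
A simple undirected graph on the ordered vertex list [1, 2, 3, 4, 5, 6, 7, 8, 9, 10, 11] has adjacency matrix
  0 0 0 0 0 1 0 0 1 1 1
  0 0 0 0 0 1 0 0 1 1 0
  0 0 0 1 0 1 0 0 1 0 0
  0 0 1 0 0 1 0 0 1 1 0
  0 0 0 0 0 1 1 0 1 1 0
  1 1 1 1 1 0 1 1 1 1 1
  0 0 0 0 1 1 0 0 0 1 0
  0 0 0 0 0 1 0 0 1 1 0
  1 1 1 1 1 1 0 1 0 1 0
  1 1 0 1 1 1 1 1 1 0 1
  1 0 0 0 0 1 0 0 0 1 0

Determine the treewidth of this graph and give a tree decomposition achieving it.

Treewidth 3.
One such decomposition:
Bags: B1 = {5, 6, 9, 10}  B2 = {1, 6, 9, 10}  B3 = {4, 6, 9, 10}  B4 = {1, 6, 10, 11}  B5 = {6, 8, 9, 10}  B6 = {5, 6, 7, 10}  B7 = {3, 4, 6, 9}  B8 = {2, 6, 9, 10}
Tree: B1–B2, B2–B3, B2–B4, B1–B5, B1–B6, B3–B7, B3–B8

Each bag holds 4 vertices, so the decomposition has width 3, which upper-bounds the treewidth. On the other hand G contains the 4-clique {1, 6, 9, 10}. A clique must lie in a single bag of any decomposition, so no decomposition can have width below 3. Therefore the treewidth is 3.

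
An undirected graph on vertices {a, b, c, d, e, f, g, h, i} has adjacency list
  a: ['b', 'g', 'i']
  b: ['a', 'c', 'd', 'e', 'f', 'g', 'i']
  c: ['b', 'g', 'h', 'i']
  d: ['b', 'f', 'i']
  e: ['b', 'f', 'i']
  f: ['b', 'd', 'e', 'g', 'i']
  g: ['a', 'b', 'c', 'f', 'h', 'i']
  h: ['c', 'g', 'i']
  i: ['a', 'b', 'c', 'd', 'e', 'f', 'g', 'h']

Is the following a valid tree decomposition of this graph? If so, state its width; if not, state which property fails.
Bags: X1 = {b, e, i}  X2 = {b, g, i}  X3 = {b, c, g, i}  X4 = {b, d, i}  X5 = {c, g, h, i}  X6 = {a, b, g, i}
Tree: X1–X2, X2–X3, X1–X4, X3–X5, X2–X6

No — vertex f appears in no bag.

A tree decomposition must satisfy three properties: every vertex lies in some bag; for every edge, both endpoints lie together in some bag; and for every vertex, the bags containing it form a connected subtree. Here vertex f appears in no bag, so the decomposition is invalid.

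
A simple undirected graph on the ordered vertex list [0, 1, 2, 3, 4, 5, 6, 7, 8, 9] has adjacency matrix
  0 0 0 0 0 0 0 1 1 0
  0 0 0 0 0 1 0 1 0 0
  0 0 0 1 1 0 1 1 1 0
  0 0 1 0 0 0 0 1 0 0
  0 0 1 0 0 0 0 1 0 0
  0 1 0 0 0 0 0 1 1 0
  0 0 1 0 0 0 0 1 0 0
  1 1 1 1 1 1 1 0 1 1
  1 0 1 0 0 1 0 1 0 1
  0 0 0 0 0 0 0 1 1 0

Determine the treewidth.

A width-2 tree decomposition is:
Bags: B1 = {0, 7, 8}  B2 = {2, 7, 8}  B3 = {2, 6, 7}  B4 = {7, 8, 9}  B5 = {2, 3, 7}  B6 = {5, 7, 8}  B7 = {1, 5, 7}  B8 = {2, 4, 7}
Tree: B1–B2, B2–B3, B1–B4, B2–B5, B4–B6, B6–B7, B5–B8
Each bag holds 3 vertices, so the decomposition has width 2, which upper-bounds the treewidth. Conversely, {0, 7, 8} is a clique of size 3, and the vertices of any clique must share a bag in every tree decomposition; so some bag has ≥ 3 vertices and tw(G) ≥ 2. Therefore the treewidth is 2.

2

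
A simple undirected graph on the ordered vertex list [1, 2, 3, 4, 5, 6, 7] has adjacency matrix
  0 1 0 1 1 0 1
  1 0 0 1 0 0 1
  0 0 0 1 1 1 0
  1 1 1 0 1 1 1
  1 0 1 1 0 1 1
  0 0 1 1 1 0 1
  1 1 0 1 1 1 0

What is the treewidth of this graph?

A width-3 tree decomposition is:
Bags: B1 = {1, 4, 5, 7}  B2 = {4, 5, 6, 7}  B3 = {3, 4, 5, 6}  B4 = {1, 2, 4, 7}
Tree: B1–B2, B2–B3, B1–B4
Each bag holds 4 vertices, so the decomposition has width 3, which upper-bounds the treewidth. Conversely, {1, 2, 4, 7} is a clique of size 4, and the vertices of any clique must share a bag in every tree decomposition; so some bag has ≥ 4 vertices and tw(G) ≥ 3. The upper and lower bounds meet at 3, so that is the treewidth.

3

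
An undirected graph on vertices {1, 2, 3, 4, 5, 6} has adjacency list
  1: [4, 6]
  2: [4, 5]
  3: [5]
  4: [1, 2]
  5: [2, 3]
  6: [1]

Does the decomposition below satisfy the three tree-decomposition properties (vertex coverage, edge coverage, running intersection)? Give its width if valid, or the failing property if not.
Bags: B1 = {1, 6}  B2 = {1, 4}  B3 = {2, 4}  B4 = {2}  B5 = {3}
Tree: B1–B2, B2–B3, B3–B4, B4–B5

A tree decomposition must satisfy three properties: every vertex lies in some bag; for every edge, both endpoints lie together in some bag; and for every vertex, the bags containing it form a connected subtree. Here vertex 5 appears in no bag, so the decomposition is invalid.

No — vertex 5 appears in no bag.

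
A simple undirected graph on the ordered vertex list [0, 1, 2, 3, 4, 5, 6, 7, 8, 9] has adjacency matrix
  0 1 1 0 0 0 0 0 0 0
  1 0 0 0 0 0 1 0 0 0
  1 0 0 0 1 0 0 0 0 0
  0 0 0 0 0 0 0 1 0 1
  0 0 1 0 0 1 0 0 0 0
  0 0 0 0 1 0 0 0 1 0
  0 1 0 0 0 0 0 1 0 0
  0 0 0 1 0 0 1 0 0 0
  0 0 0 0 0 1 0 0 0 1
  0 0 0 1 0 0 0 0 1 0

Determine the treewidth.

2

A width-2 tree decomposition is:
Bags: B1 = {0, 1, 6}  B2 = {0, 6, 7}  B3 = {0, 3, 7}  B4 = {0, 3, 9}  B5 = {0, 8, 9}  B6 = {0, 5, 8}  B7 = {0, 4, 5}  B8 = {0, 2, 4}
Tree: B1–B2, B2–B3, B3–B4, B4–B5, B5–B6, B6–B7, B7–B8
The largest bag has 3 vertices, giving width 2; this decomposition certifies tw(G) ≤ 2. For the lower bound, G contains the cycle 0–1–6–7–3–9–8–5–4–2–0, so G is not a forest; only forests have treewidth ≤ 1, hence tw(G) ≥ 2. Combining the bounds, tw(G) = 2.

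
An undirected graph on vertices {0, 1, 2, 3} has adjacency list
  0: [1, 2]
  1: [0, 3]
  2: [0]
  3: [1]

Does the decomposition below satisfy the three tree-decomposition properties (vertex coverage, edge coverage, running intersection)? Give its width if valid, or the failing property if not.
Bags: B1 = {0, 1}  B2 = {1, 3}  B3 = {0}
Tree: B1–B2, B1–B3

No — vertex 2 appears in no bag.

A tree decomposition must satisfy three properties: every vertex lies in some bag; for every edge, both endpoints lie together in some bag; and for every vertex, the bags containing it form a connected subtree. Here vertex 2 appears in no bag, so the decomposition is invalid.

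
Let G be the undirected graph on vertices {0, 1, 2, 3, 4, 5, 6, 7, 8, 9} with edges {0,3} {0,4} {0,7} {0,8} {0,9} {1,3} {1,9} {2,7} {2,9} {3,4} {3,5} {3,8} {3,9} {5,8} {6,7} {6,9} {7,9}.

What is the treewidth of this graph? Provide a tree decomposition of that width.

Treewidth 2.
One such decomposition:
Bags: B1 = {0, 3, 9}  B2 = {0, 3, 8}  B3 = {1, 3, 9}  B4 = {0, 7, 9}  B5 = {6, 7, 9}  B6 = {0, 3, 4}  B7 = {3, 5, 8}  B8 = {2, 7, 9}
Tree: B1–B2, B1–B3, B1–B4, B4–B5, B1–B6, B2–B7, B4–B8

Every bag has size at most 3, so the width is 3 − 1 = 2 and tw(G) ≤ 2. Conversely, {2, 7, 9} is a clique of size 3, and the vertices of any clique must share a bag in every tree decomposition; so some bag has ≥ 3 vertices and tw(G) ≥ 2. Hence tw(G) = 2 exactly.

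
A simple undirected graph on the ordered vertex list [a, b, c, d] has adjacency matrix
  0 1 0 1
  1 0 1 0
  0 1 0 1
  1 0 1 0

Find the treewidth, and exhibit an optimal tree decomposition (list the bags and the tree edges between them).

Treewidth 2.
One optimal decomposition is:
Bags: B1 = {b, c, d}  B2 = {a, b, d}
Tree: B1–B2

The largest bag has 3 vertices, giving width 2; this decomposition certifies tw(G) ≤ 2. Since d–c–b–a–d is a cycle in G, G is not acyclic. Forests are exactly the graphs of treewidth ≤ 1, so tw(G) ≥ 2. Combining the bounds, tw(G) = 2.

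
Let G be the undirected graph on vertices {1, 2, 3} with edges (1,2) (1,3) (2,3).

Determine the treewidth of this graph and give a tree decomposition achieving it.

With just one bag of size 3, the width is 3 − 1 = 2, so tw(G) ≤ 2. On the other hand G contains the 3-clique {1, 2, 3}. A clique must lie in a single bag of any decomposition, so no decomposition can have width below 2. Therefore the treewidth is 2.

Treewidth 2.
One such decomposition:
Bags: B1 = {1, 2, 3}
Tree: (single bag)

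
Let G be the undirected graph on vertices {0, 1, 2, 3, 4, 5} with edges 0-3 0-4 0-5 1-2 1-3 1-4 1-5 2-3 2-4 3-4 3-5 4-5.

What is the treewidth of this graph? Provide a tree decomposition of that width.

Each bag holds 4 vertices, so the decomposition has width 3, which upper-bounds the treewidth. For the lower bound, the 4 vertices {0, 3, 4, 5} are pairwise adjacent, and any tree decomposition puts a clique entirely inside one bag — forcing width ≥ 3. Combining the bounds, tw(G) = 3.

Treewidth 3.
Bags: B1 = {1, 3, 4, 5}  B2 = {0, 3, 4, 5}  B3 = {1, 2, 3, 4}
Tree: B1–B2, B1–B3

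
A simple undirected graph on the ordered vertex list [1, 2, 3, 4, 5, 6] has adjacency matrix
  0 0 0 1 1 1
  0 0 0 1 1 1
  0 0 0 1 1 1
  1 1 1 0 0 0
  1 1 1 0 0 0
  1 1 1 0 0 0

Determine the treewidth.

A width-3 tree decomposition is:
Bags: B1 = {1, 4, 5, 6}  B2 = {2, 4, 5, 6}  B3 = {3, 4, 5, 6}
Tree: B1–B2, B2–B3
Each bag holds 4 vertices, so the decomposition has width 3, which upper-bounds the treewidth. For the lower bound: the 4 vertex sets {1,5}, {2,4}, {6}, {3} are disjoint, each induces a connected subgraph, and every pair is joined by at least one edge of G. Contracting each set to a single vertex therefore yields K_{4} as a minor, and since treewidth is minor-monotone, tw(G) ≥ tw(K_{4}) = 3. Combining the bounds, tw(G) = 3.

3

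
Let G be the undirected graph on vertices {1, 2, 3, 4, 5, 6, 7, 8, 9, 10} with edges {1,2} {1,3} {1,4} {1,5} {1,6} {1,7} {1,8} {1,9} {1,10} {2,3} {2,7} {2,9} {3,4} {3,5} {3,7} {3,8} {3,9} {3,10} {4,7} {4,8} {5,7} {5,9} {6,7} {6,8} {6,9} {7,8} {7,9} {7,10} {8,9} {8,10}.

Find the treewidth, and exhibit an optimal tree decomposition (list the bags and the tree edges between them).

Treewidth 4.
One such decomposition:
Bags: B1 = {1, 3, 7, 8, 10}  B2 = {1, 3, 7, 8, 9}  B3 = {1, 3, 5, 7, 9}  B4 = {1, 6, 7, 8, 9}  B5 = {1, 2, 3, 7, 9}  B6 = {1, 3, 4, 7, 8}
Tree: B1–B2, B2–B3, B2–B4, B3–B5, B1–B6

Every bag has size at most 5, so the width is 5 − 1 = 4 and tw(G) ≤ 4. Conversely, {1, 3, 7, 8, 9} is a clique of size 5, and the vertices of any clique must share a bag in every tree decomposition; so some bag has ≥ 5 vertices and tw(G) ≥ 4. Therefore the treewidth is 4.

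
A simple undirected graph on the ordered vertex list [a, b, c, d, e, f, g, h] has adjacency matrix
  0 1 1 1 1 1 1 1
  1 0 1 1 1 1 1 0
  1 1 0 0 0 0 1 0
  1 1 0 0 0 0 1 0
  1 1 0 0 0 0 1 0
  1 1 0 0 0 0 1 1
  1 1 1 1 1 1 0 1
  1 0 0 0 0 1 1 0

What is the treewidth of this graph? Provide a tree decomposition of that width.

The largest bag has 4 vertices, giving width 3; this decomposition certifies tw(G) ≤ 3. Conversely, {a, f, g, h} is a clique of size 4, and the vertices of any clique must share a bag in every tree decomposition; so some bag has ≥ 4 vertices and tw(G) ≥ 3. Hence tw(G) = 3 exactly.

Treewidth 3.
One such decomposition:
Bags: B1 = {a, b, e, g}  B2 = {a, b, f, g}  B3 = {a, b, c, g}  B4 = {a, b, d, g}  B5 = {a, f, g, h}
Tree: B1–B2, B1–B3, B2–B4, B2–B5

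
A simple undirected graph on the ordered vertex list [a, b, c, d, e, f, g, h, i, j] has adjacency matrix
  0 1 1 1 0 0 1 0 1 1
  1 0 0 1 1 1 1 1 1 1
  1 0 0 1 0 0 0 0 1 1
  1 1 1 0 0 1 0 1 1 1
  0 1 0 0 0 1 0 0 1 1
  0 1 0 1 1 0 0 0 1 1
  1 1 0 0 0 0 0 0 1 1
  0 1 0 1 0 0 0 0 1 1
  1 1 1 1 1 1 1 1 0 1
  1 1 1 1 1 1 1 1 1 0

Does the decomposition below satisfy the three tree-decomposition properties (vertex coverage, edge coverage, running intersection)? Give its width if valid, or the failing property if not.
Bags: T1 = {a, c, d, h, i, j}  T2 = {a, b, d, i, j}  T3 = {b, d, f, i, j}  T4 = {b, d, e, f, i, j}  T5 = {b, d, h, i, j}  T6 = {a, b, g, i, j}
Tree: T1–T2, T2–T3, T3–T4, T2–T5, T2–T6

No — bags containing vertex h are not connected in the tree.

A tree decomposition must satisfy three properties: every vertex lies in some bag; for every edge, both endpoints lie together in some bag; and for every vertex, the bags containing it form a connected subtree. Here bags containing vertex h are not connected in the tree, so the decomposition is invalid.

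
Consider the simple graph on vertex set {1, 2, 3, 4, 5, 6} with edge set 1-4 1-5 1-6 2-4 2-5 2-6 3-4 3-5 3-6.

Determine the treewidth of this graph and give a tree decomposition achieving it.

Treewidth 3.
Bags: B1 = {1, 4, 5, 6}  B2 = {3, 4, 5, 6}  B3 = {2, 4, 5, 6}
Tree: B1–B2, B2–B3

Each bag holds 4 vertices, so the decomposition has width 3, which upper-bounds the treewidth. For the lower bound: the 4 vertex sets {1,6}, {3,5}, {4}, {2} are disjoint, each induces a connected subgraph, and every pair is joined by at least one edge of G. Contracting each set to a single vertex therefore yields K_{4} as a minor, and since treewidth is minor-monotone, tw(G) ≥ tw(K_{4}) = 3. Combining the bounds, tw(G) = 3.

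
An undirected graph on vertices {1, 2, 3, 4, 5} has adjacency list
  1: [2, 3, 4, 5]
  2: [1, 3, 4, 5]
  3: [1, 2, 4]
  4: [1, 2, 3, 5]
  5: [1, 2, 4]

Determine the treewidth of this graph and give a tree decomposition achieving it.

Every bag has size at most 4, so the width is 4 − 1 = 3 and tw(G) ≤ 3. On the other hand G contains the 4-clique {1, 2, 3, 4}. A clique must lie in a single bag of any decomposition, so no decomposition can have width below 3. Combining the bounds, tw(G) = 3.

Treewidth 3.
Bags: B1 = {1, 2, 4, 5}  B2 = {1, 2, 3, 4}
Tree: B1–B2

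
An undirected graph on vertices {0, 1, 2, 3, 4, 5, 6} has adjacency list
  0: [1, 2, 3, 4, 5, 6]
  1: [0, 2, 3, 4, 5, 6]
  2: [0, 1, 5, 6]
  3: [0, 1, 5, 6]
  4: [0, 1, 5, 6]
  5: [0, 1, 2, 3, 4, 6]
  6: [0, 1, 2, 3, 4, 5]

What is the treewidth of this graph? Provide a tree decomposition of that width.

Treewidth 4.
Bags: B1 = {0, 1, 3, 5, 6}  B2 = {0, 1, 4, 5, 6}  B3 = {0, 1, 2, 5, 6}
Tree: B1–B2, B2–B3

Each bag holds 5 vertices, so the decomposition has width 4, which upper-bounds the treewidth. For the lower bound, the 5 vertices {0, 1, 2, 5, 6} are pairwise adjacent, and any tree decomposition puts a clique entirely inside one bag — forcing width ≥ 4. Hence tw(G) = 4 exactly.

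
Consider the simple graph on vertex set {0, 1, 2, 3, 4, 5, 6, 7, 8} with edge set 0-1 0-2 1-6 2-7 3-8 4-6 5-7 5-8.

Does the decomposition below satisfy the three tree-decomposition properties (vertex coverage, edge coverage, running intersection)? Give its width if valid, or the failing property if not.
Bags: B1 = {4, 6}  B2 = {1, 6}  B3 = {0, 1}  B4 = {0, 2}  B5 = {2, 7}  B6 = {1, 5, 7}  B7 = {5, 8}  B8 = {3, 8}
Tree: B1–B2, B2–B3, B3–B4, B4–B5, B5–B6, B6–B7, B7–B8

No — bags containing vertex 1 are not connected in the tree.

A tree decomposition must satisfy three properties: every vertex lies in some bag; for every edge, both endpoints lie together in some bag; and for every vertex, the bags containing it form a connected subtree. Here bags containing vertex 1 are not connected in the tree, so the decomposition is invalid.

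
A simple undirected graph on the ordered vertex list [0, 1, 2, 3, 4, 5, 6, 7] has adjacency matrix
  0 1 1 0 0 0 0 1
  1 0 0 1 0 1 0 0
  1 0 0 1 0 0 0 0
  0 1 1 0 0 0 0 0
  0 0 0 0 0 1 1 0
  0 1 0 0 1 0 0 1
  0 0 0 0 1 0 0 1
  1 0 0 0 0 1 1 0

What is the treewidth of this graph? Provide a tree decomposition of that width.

Each bag holds 3 vertices, so the decomposition has width 2, which upper-bounds the treewidth. The edges 4–6–7–5–4 form a cycle, so G is not a tree and its treewidth is at least 2. Combining the bounds, tw(G) = 2.

Treewidth 2.
One optimal decomposition is:
Bags: B1 = {4, 5, 6}  B2 = {5, 6, 7}  B3 = {1, 5, 7}  B4 = {0, 1, 7}  B5 = {0, 1, 3}  B6 = {0, 2, 3}
Tree: B1–B2, B2–B3, B3–B4, B4–B5, B5–B6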